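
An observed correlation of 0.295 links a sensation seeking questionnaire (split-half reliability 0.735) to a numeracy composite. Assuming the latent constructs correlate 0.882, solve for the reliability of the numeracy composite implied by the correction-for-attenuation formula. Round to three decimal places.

r_true = r_obs / √(r_xx · r_yy) ⇒ 0.882 = 0.295 / √(0.735 · r_yy).
√(0.735 · r_yy) = 0.295 / 0.882 = 0.3345; 0.735 · r_yy = 0.1119; r_yy = 0.1119 / 0.735 ≈ 0.152.

0.152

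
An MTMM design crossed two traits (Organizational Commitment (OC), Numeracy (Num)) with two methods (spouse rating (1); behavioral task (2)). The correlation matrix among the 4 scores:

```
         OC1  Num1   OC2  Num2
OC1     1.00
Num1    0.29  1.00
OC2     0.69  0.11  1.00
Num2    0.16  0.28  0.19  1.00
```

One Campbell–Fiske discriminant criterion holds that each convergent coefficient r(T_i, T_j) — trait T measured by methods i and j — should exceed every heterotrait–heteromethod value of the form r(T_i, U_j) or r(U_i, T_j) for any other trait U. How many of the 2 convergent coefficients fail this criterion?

0

Checking each validity diagonal entry against its comparison values:
OC (methods 1·2): 0.69 vs {0.16, 0.11} → pass.
Num (methods 1·2): 0.28 vs {0.11, 0.16} → pass.
0 of 2 fail.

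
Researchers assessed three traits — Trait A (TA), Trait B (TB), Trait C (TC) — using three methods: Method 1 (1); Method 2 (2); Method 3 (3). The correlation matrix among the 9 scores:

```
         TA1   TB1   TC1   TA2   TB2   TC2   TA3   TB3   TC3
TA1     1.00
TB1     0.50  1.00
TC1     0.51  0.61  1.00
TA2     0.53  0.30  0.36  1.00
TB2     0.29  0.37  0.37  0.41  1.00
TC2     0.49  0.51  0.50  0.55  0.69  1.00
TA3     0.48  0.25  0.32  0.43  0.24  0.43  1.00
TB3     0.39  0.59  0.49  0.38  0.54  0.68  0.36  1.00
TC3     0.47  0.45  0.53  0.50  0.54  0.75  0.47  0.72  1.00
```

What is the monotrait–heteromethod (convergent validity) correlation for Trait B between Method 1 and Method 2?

0.37

Same trait (TB), different methods: r(TB1, TB2) = 0.37.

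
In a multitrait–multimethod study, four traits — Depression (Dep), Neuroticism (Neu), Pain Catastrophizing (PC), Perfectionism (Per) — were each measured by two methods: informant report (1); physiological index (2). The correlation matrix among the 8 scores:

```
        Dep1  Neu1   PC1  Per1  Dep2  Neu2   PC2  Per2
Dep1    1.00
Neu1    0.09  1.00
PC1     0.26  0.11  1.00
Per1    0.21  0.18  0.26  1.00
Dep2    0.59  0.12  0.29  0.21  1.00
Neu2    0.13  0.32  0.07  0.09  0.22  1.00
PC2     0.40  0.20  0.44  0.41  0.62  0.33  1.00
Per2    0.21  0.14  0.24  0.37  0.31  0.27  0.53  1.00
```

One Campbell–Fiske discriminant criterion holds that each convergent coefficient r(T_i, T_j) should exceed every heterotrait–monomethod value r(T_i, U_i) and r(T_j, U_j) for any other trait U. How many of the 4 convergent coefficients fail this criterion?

4

Checking each validity diagonal entry against its comparison values:
Dep (methods 1·2): 0.59 vs {0.09, 0.22, 0.26, 0.62, 0.21, 0.31} → fail.
Neu (methods 1·2): 0.32 vs {0.09, 0.22, 0.11, 0.33, 0.18, 0.27} → fail.
PC (methods 1·2): 0.44 vs {0.26, 0.62, 0.11, 0.33, 0.26, 0.53} → fail.
Per (methods 1·2): 0.37 vs {0.21, 0.31, 0.18, 0.27, 0.26, 0.53} → fail.
4 of 4 fail.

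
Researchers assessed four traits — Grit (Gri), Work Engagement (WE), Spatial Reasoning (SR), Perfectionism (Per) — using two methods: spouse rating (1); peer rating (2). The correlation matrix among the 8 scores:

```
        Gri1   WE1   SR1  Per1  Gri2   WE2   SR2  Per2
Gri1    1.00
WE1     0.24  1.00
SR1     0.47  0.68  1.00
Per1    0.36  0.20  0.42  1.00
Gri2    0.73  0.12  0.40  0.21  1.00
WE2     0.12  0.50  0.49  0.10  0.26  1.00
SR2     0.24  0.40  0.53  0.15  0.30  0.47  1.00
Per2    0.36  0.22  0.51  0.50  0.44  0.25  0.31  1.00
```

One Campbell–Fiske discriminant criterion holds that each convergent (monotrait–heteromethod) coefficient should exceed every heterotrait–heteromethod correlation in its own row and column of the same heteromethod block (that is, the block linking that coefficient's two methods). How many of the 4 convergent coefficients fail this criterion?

1

Checking each validity diagonal entry against its comparison values:
Gri (methods 1·2): 0.73 vs {0.12, 0.12, 0.24, 0.40, 0.36, 0.21} → pass.
WE (methods 1·2): 0.50 vs {0.12, 0.12, 0.40, 0.49, 0.22, 0.10} → pass.
SR (methods 1·2): 0.53 vs {0.40, 0.24, 0.49, 0.40, 0.51, 0.15} → pass.
Per (methods 1·2): 0.50 vs {0.21, 0.36, 0.10, 0.22, 0.15, 0.51} → fail.
1 of 4 fail.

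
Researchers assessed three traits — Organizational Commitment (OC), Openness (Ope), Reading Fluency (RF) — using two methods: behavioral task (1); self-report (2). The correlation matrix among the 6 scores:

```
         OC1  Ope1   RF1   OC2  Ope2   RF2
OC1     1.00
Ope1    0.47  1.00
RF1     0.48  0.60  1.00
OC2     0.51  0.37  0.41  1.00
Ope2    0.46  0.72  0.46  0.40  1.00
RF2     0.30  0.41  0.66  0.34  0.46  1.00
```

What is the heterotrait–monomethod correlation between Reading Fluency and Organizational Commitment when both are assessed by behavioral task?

Different traits, same method: r(RF1, OC1) = 0.48.

0.48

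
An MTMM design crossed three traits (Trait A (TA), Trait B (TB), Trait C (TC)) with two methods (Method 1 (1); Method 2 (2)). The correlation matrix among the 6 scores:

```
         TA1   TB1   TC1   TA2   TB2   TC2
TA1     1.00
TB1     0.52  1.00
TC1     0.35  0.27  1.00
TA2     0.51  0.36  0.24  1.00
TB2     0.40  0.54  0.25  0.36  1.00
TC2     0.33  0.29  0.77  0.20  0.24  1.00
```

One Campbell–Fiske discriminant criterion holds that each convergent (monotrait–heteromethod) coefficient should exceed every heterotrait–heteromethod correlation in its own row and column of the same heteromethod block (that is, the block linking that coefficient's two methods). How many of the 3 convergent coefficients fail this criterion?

0

Checking each validity diagonal entry against its comparison values:
TA (methods 1·2): 0.51 vs {0.40, 0.36, 0.33, 0.24} → pass.
TB (methods 1·2): 0.54 vs {0.36, 0.40, 0.29, 0.25} → pass.
TC (methods 1·2): 0.77 vs {0.24, 0.33, 0.25, 0.29} → pass.
0 of 3 fail.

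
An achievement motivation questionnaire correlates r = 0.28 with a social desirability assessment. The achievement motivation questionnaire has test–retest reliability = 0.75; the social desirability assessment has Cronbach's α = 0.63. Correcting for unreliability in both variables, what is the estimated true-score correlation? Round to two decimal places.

0.41

r_true = r_obs / √(r_xx · r_yy) = 0.28 / √(0.75 × 0.63) = 0.28 / √0.4725 = 0.28 / 0.6874 ≈ 0.41.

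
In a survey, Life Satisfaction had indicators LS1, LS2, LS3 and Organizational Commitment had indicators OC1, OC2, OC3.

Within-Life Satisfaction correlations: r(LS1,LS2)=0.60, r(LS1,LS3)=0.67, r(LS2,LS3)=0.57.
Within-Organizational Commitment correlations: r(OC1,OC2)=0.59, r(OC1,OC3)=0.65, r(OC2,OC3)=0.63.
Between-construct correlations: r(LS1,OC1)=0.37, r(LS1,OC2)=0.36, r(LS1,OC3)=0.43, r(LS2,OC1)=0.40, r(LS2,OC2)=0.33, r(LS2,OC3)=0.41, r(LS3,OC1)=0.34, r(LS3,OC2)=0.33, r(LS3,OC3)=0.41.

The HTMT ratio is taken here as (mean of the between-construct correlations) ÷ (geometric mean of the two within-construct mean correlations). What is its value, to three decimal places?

0.607

Mean heterotrait r = 3.38/9 = 0.3756.
Mean within-LS = 1.84/3 = 0.6133; mean within-OC = 1.87/3 = 0.6233.
Geometric mean = √(0.6133 × 0.6233) = 0.6183.
HTMT = 0.3756 / 0.6183 = 0.607.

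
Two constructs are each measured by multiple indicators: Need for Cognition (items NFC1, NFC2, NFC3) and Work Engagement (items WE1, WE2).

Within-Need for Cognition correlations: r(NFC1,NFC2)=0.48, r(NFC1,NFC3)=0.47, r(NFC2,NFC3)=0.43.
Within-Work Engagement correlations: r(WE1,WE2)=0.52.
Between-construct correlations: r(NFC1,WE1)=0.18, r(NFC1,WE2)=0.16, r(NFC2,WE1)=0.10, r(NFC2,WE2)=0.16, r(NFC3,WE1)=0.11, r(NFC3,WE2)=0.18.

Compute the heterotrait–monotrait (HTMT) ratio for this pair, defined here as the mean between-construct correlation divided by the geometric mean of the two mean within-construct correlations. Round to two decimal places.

Mean heterotrait r = 0.89/6 = 0.1483.
Mean within-NFC = 1.38/3 = 0.4600; mean within-WE = 0.52/1 = 0.5200.
Geometric mean = √(0.4600 × 0.5200) = 0.4891.
HTMT = 0.1483 / 0.4891 = 0.30.

0.30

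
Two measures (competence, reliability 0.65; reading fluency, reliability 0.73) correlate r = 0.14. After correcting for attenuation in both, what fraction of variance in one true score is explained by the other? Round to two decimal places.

Disattenuated r = 0.14 / √(0.65 × 0.73) = 0.14 / 0.6888 = 0.2033.
Shared true-score variance = 0.2033² = 0.0413 ≈ 0.04.

0.04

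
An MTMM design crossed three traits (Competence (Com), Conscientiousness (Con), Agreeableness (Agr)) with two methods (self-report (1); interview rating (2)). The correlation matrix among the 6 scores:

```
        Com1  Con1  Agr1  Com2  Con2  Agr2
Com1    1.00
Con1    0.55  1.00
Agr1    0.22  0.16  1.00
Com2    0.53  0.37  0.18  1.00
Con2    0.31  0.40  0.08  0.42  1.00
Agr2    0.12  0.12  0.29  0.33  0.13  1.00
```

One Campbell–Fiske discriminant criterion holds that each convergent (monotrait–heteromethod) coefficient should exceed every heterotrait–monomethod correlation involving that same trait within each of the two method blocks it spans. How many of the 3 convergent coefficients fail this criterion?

3

Checking each validity diagonal entry against its comparison values:
Com (methods 1·2): 0.53 vs {0.55, 0.42, 0.22, 0.33} → fail.
Con (methods 1·2): 0.40 vs {0.55, 0.42, 0.16, 0.13} → fail.
Agr (methods 1·2): 0.29 vs {0.22, 0.33, 0.16, 0.13} → fail.
3 of 3 fail.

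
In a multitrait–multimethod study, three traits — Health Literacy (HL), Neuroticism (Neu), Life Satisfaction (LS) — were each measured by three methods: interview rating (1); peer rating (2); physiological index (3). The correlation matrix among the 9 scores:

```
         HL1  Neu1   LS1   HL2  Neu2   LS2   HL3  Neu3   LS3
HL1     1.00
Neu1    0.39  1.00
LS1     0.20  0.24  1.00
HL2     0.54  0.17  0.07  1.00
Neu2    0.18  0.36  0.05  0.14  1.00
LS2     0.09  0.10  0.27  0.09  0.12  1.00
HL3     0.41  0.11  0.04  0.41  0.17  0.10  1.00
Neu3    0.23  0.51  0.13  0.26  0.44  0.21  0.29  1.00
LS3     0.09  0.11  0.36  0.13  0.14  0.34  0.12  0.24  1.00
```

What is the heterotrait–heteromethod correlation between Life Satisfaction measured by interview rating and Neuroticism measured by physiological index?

Different traits and methods: r(LS1, Neu3) = 0.13.

0.13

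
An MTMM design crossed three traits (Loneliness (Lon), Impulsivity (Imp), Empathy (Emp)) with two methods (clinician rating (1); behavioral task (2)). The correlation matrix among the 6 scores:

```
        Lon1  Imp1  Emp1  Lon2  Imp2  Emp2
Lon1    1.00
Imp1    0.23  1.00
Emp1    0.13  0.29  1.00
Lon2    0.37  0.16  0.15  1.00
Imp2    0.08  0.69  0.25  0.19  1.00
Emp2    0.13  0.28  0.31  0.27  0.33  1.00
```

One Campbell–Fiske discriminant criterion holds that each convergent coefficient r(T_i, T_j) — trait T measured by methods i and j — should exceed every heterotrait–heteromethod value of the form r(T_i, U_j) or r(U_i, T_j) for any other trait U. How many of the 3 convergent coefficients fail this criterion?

0

Each convergent coefficient versus the relevant comparison correlations:
Lon (methods 1·2): 0.37 vs {0.08, 0.16, 0.13, 0.15} → pass.
Imp (methods 1·2): 0.69 vs {0.16, 0.08, 0.28, 0.25} → pass.
Emp (methods 1·2): 0.31 vs {0.15, 0.13, 0.25, 0.28} → pass.
0 of 3 fail.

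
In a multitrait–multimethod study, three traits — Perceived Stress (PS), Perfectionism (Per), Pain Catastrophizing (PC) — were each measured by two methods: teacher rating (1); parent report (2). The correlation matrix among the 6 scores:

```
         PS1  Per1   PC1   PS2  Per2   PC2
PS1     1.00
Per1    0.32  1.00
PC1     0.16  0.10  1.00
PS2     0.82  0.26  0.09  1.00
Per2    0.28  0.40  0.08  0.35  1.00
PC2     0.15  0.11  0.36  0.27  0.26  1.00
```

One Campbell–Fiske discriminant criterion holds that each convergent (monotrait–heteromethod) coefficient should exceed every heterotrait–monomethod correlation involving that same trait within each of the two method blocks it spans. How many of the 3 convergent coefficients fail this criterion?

Convergent coefficients and their comparison sets:
PS (methods 1·2): 0.82 vs {0.32, 0.35, 0.16, 0.27} → pass.
Per (methods 1·2): 0.40 vs {0.32, 0.35, 0.10, 0.26} → pass.
PC (methods 1·2): 0.36 vs {0.16, 0.27, 0.10, 0.26} → pass.
0 of 3 fail.

0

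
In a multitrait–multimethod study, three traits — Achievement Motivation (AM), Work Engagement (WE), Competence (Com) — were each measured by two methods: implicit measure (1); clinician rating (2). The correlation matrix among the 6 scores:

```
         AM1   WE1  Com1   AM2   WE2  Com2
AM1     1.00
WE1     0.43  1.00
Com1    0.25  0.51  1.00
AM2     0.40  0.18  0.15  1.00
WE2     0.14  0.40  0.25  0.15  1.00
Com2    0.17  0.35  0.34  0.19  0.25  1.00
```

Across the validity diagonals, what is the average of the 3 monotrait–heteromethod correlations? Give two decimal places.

Convergent values: 0.40, 0.40, 0.34; mean = 1.14/3 = 0.38.

0.38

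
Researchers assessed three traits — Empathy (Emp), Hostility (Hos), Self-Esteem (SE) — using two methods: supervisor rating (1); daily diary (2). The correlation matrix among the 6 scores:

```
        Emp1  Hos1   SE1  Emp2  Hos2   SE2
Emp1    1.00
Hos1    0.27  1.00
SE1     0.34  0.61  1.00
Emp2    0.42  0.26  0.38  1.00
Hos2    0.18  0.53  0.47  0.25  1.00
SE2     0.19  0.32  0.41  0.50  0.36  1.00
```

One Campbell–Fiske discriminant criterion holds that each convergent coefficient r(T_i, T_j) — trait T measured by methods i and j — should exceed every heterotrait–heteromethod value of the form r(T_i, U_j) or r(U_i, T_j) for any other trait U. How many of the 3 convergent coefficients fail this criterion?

1

Convergent coefficients and their comparison sets:
Emp (methods 1·2): 0.42 vs {0.18, 0.26, 0.19, 0.38} → pass.
Hos (methods 1·2): 0.53 vs {0.26, 0.18, 0.32, 0.47} → pass.
SE (methods 1·2): 0.41 vs {0.38, 0.19, 0.47, 0.32} → fail.
1 of 3 fail.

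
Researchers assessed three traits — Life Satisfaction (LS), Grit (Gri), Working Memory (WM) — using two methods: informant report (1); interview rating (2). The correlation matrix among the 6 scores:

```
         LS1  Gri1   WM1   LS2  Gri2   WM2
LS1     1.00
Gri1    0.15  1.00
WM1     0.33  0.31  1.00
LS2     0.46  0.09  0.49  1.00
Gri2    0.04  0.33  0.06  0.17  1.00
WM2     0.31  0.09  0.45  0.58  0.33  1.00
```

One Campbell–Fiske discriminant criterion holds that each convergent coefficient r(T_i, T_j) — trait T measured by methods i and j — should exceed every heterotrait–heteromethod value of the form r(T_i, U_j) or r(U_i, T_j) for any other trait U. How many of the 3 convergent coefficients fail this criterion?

2

Each convergent coefficient versus the relevant comparison correlations:
LS (methods 1·2): 0.46 vs {0.04, 0.09, 0.31, 0.49} → fail.
Gri (methods 1·2): 0.33 vs {0.09, 0.04, 0.09, 0.06} → pass.
WM (methods 1·2): 0.45 vs {0.49, 0.31, 0.06, 0.09} → fail.
2 of 3 fail.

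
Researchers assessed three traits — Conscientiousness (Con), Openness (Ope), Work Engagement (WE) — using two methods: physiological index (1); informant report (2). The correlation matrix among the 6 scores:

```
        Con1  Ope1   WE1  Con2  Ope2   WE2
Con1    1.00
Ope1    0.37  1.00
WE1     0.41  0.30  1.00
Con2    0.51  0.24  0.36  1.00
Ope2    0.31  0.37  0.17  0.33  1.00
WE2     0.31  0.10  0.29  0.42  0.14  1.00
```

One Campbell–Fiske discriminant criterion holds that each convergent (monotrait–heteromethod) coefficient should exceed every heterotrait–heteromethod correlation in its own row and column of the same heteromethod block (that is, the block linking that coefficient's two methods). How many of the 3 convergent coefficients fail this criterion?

Each convergent coefficient versus the relevant comparison correlations:
Con (methods 1·2): 0.51 vs {0.31, 0.24, 0.31, 0.36} → pass.
Ope (methods 1·2): 0.37 vs {0.24, 0.31, 0.10, 0.17} → pass.
WE (methods 1·2): 0.29 vs {0.36, 0.31, 0.17, 0.10} → fail.
1 of 3 fail.

1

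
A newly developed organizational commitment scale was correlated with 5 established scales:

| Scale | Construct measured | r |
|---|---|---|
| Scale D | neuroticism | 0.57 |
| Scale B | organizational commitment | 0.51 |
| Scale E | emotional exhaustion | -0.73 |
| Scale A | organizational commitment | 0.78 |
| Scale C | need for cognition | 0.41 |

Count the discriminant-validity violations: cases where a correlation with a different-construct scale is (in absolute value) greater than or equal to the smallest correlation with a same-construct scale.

Convergent (same construct = organizational commitment): Scale B, Scale A.
Smallest convergent = 0.51. Discriminant |r|: 0.57, 0.73, 0.41; count ≥ 0.51 → 2.

2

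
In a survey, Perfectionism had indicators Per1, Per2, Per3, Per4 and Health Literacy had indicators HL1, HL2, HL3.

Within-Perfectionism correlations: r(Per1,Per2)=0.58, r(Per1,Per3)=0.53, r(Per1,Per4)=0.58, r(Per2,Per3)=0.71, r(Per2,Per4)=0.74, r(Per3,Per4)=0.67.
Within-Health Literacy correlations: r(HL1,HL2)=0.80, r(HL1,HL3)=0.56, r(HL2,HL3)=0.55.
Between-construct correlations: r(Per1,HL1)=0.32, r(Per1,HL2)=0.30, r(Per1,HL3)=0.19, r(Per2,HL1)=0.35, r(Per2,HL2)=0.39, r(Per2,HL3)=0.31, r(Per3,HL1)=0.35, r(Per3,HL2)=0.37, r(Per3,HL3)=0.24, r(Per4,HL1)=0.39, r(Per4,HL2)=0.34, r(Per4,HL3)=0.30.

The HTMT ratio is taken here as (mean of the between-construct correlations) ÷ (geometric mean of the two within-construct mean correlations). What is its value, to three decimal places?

Between-construct mean = 3.85/12 = 0.3208.
Mean within-Per = 3.81/6 = 0.6350; mean within-HL = 1.91/3 = 0.6367.
Geometric mean = √(0.6350 × 0.6367) = 0.6358.
HTMT = 0.3208 / 0.6358 = 0.505.

0.505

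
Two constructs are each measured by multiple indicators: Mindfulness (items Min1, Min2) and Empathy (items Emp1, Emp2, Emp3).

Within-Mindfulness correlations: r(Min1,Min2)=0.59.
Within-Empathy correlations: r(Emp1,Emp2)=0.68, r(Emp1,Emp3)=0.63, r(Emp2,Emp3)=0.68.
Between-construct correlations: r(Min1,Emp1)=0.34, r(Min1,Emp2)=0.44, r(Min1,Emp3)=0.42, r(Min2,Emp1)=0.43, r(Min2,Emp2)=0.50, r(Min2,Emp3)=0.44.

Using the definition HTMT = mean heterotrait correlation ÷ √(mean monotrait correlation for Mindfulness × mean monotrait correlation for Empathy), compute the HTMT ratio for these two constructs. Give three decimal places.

Mean heterotrait r = 2.57/6 = 0.4283.
Mean within-Min = 0.59/1 = 0.5900; mean within-Emp = 1.99/3 = 0.6633.
Geometric mean = √(0.5900 × 0.6633) = 0.6256.
HTMT = 0.4283 / 0.6256 = 0.685.

0.685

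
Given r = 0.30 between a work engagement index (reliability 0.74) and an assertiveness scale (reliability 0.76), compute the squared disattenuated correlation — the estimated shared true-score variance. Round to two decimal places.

0.16

Disattenuated r = 0.30 / √(0.74 × 0.76) = 0.30 / 0.7499 = 0.4001.
Shared true-score variance = 0.4001² = 0.1601 ≈ 0.16.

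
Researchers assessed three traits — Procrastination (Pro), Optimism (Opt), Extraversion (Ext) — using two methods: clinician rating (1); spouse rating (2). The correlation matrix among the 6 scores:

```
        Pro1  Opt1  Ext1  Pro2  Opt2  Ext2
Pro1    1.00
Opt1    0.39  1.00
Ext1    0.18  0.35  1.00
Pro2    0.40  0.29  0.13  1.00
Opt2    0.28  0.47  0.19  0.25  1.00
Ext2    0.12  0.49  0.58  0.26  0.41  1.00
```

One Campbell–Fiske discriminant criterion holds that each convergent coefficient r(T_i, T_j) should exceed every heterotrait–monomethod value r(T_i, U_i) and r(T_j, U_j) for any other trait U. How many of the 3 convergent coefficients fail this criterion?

0

Each convergent coefficient versus the relevant comparison correlations:
Pro (methods 1·2): 0.40 vs {0.39, 0.25, 0.18, 0.26} → pass.
Opt (methods 1·2): 0.47 vs {0.39, 0.25, 0.35, 0.41} → pass.
Ext (methods 1·2): 0.58 vs {0.18, 0.26, 0.35, 0.41} → pass.
0 of 3 fail.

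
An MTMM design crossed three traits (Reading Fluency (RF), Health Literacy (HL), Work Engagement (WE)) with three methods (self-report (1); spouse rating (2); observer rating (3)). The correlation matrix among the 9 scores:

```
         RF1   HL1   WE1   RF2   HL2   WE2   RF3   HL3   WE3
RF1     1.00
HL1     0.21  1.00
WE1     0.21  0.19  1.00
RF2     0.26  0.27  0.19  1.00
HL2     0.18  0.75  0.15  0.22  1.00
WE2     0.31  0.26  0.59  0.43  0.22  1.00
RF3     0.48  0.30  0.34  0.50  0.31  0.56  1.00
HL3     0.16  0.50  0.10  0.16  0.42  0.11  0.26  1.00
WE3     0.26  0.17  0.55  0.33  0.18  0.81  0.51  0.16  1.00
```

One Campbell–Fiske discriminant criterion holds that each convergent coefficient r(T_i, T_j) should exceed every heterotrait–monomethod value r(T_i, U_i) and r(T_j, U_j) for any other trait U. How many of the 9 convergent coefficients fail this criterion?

3

Convergent coefficients and their comparison sets:
RF (methods 1·2): 0.26 vs {0.21, 0.22, 0.21, 0.43} → fail.
RF (methods 1·3): 0.48 vs {0.21, 0.26, 0.21, 0.51} → fail.
RF (methods 2·3): 0.50 vs {0.22, 0.26, 0.43, 0.51} → fail.
HL (methods 1·2): 0.75 vs {0.21, 0.22, 0.19, 0.22} → pass.
HL (methods 1·3): 0.50 vs {0.21, 0.26, 0.19, 0.16} → pass.
HL (methods 2·3): 0.42 vs {0.22, 0.26, 0.22, 0.16} → pass.
WE (methods 1·2): 0.59 vs {0.21, 0.43, 0.19, 0.22} → pass.
WE (methods 1·3): 0.55 vs {0.21, 0.51, 0.19, 0.16} → pass.
WE (methods 2·3): 0.81 vs {0.43, 0.51, 0.22, 0.16} → pass.
3 of 9 fail.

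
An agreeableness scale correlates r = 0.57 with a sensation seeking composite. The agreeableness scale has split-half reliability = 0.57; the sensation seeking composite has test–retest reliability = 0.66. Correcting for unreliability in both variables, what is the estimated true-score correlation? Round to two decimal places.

0.93

r_true = r_obs / √(r_xx · r_yy) = 0.57 / √(0.57 × 0.66) = 0.57 / √0.3762 = 0.57 / 0.6134 ≈ 0.93.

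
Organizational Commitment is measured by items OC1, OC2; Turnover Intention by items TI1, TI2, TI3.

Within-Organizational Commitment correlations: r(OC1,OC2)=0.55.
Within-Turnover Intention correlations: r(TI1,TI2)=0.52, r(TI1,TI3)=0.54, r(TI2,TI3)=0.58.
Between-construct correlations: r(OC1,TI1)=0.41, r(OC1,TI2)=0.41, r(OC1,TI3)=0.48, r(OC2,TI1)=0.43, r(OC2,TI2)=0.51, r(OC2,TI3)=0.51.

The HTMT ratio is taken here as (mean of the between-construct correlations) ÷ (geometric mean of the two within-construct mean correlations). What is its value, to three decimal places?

Mean heterotrait r = 2.75/6 = 0.4583.
Mean within-OC = 0.55/1 = 0.5500; mean within-TI = 1.64/3 = 0.5467.
Geometric mean = √(0.5500 × 0.5467) = 0.5483.
HTMT = 0.4583 / 0.5483 = 0.836.

0.836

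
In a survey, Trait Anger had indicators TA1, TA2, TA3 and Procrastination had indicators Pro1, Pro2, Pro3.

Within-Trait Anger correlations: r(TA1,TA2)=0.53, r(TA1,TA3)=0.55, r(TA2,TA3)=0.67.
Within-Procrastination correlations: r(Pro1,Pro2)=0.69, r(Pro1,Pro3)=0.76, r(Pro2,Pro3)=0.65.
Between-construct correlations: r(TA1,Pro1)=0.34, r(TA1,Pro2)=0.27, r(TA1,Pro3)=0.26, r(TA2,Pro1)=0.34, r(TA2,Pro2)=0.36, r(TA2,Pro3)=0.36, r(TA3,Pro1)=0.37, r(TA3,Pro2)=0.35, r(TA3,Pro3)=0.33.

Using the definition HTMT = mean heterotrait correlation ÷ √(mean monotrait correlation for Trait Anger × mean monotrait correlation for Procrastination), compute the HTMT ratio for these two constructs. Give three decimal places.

Mean heterotrait r = 2.98/9 = 0.3311.
Mean within-TA = 1.75/3 = 0.5833; mean within-Pro = 2.10/3 = 0.7000.
Geometric mean = √(0.5833 × 0.7000) = 0.6390.
HTMT = 0.3311 / 0.6390 = 0.518.

0.518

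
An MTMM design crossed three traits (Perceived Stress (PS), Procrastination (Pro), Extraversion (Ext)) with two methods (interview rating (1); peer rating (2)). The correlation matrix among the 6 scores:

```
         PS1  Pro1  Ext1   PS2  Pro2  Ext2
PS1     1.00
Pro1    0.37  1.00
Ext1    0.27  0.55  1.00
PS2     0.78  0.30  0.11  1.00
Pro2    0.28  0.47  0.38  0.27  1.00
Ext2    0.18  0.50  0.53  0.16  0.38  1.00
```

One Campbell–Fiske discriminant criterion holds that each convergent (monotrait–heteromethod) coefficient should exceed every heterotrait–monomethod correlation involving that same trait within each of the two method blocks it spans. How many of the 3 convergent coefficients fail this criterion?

2

Checking each validity diagonal entry against its comparison values:
PS (methods 1·2): 0.78 vs {0.37, 0.27, 0.27, 0.16} → pass.
Pro (methods 1·2): 0.47 vs {0.37, 0.27, 0.55, 0.38} → fail.
Ext (methods 1·2): 0.53 vs {0.27, 0.16, 0.55, 0.38} → fail.
2 of 3 fail.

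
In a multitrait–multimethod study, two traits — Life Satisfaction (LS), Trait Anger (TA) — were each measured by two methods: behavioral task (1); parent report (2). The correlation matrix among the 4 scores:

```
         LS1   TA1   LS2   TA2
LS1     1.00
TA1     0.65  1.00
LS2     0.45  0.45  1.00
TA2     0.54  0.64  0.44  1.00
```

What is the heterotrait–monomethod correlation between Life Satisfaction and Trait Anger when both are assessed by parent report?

Different traits, same method: r(LS2, TA2) = 0.44.

0.44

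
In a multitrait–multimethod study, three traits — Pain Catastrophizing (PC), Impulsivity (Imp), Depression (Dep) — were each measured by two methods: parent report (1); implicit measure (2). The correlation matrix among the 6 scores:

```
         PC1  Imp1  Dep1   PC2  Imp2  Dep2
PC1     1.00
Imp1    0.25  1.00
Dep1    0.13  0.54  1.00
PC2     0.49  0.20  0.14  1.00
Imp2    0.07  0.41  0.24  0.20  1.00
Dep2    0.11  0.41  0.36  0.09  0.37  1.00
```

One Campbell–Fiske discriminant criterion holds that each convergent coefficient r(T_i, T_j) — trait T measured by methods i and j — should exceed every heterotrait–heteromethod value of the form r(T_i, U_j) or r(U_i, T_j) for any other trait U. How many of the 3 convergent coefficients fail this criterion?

2

Convergent coefficients and their comparison sets:
PC (methods 1·2): 0.49 vs {0.07, 0.20, 0.11, 0.14} → pass.
Imp (methods 1·2): 0.41 vs {0.20, 0.07, 0.41, 0.24} → fail.
Dep (methods 1·2): 0.36 vs {0.14, 0.11, 0.24, 0.41} → fail.
2 of 3 fail.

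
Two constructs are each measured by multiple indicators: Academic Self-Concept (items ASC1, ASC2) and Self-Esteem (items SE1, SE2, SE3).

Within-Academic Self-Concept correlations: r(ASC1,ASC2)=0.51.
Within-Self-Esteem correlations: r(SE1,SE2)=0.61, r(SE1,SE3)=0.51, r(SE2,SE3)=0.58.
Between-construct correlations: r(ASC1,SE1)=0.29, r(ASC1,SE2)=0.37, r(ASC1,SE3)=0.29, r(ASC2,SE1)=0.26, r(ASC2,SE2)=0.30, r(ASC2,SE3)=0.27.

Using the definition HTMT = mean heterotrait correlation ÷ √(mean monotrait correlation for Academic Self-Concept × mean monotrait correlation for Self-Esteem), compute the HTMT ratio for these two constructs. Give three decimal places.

0.552

Mean between = 1.78/6 = 0.2967.
Mean within-ASC = 0.51/1 = 0.5100; mean within-SE = 1.70/3 = 0.5667.
Geometric mean = √(0.5100 × 0.5667) = 0.5376.
HTMT = 0.2967 / 0.5376 = 0.552.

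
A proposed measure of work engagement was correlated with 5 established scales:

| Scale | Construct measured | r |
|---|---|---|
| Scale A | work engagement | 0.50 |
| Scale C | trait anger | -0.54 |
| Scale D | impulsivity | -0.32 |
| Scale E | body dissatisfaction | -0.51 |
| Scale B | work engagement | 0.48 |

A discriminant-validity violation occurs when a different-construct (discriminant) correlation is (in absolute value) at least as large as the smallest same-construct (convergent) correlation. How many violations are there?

Convergent (same construct = work engagement): Scale A, Scale B.
Smallest convergent = 0.48. Discriminant |r|: 0.54, 0.32, 0.51; count ≥ 0.48 → 2.

2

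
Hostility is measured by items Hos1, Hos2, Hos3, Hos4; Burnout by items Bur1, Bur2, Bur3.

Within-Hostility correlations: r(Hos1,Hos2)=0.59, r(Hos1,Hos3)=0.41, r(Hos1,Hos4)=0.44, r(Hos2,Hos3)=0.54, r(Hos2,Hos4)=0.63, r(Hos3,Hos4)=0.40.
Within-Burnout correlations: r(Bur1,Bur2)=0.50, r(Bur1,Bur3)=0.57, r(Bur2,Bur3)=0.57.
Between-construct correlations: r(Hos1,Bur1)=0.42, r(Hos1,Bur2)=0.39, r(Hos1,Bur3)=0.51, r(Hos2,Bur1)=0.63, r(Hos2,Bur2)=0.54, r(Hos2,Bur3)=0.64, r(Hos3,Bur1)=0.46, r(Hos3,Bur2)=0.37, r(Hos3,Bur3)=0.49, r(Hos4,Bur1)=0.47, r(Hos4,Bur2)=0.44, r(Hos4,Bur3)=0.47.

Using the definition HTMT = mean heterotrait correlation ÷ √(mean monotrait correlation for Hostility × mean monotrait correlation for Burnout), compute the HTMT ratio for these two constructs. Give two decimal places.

0.93

Between-construct mean = 5.83/12 = 0.4858.
Mean within-Hos = 3.01/6 = 0.5017; mean within-Bur = 1.64/3 = 0.5467.
Geometric mean = √(0.5017 × 0.5467) = 0.5237.
HTMT = 0.4858 / 0.5237 = 0.93.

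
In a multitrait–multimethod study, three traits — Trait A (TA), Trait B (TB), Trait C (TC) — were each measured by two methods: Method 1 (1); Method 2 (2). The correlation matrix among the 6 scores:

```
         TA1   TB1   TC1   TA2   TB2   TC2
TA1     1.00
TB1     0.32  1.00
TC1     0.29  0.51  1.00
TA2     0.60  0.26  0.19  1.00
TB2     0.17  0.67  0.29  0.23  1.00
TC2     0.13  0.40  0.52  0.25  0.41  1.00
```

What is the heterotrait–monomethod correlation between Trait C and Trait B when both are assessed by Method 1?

0.51

Different traits, same method: r(TC1, TB1) = 0.51.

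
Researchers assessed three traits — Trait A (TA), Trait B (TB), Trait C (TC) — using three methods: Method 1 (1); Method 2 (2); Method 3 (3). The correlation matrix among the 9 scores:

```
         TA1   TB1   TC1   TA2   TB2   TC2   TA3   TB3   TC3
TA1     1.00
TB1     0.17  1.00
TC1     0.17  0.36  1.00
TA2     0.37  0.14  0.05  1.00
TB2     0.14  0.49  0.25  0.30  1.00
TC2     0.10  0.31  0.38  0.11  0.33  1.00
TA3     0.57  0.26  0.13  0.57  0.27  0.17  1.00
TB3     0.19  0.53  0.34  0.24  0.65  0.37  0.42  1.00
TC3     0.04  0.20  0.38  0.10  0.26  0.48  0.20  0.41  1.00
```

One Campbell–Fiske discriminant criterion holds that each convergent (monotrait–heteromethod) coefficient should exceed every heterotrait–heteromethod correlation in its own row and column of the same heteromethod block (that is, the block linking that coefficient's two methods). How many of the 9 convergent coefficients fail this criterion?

0

Checking each validity diagonal entry against its comparison values:
TA (methods 1·2): 0.37 vs {0.14, 0.14, 0.10, 0.05} → pass.
TA (methods 1·3): 0.57 vs {0.19, 0.26, 0.04, 0.13} → pass.
TA (methods 2·3): 0.57 vs {0.24, 0.27, 0.10, 0.17} → pass.
TB (methods 1·2): 0.49 vs {0.14, 0.14, 0.31, 0.25} → pass.
TB (methods 1·3): 0.53 vs {0.26, 0.19, 0.20, 0.34} → pass.
TB (methods 2·3): 0.65 vs {0.27, 0.24, 0.26, 0.37} → pass.
TC (methods 1·2): 0.38 vs {0.05, 0.10, 0.25, 0.31} → pass.
TC (methods 1·3): 0.38 vs {0.13, 0.04, 0.34, 0.20} → pass.
TC (methods 2·3): 0.48 vs {0.17, 0.10, 0.37, 0.26} → pass.
0 of 9 fail.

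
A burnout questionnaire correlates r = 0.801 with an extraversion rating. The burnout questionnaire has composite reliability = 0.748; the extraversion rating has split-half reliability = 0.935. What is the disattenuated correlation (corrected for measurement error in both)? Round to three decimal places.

0.958

r_true = r_obs / √(r_xx · r_yy) = 0.801 / √(0.748 × 0.935) = 0.801 / √0.699380 = 0.801 / 0.8363 ≈ 0.958.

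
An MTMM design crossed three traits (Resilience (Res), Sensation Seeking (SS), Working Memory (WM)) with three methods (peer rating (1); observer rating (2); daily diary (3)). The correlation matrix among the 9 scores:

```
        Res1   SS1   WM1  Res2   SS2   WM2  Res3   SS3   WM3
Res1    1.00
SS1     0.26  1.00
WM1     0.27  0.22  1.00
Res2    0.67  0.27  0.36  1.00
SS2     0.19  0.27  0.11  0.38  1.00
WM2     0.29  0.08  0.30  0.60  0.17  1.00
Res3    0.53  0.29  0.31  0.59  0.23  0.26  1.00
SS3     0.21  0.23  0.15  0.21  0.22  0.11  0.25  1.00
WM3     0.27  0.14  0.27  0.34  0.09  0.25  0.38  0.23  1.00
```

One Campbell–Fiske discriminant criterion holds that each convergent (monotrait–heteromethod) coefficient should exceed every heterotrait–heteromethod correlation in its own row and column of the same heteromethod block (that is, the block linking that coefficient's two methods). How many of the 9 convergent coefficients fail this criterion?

6

Convergent coefficients and their comparison sets:
Res (methods 1·2): 0.67 vs {0.19, 0.27, 0.29, 0.36} → pass.
Res (methods 1·3): 0.53 vs {0.21, 0.29, 0.27, 0.31} → pass.
Res (methods 2·3): 0.59 vs {0.21, 0.23, 0.34, 0.26} → pass.
SS (methods 1·2): 0.27 vs {0.27, 0.19, 0.08, 0.11} → fail.
SS (methods 1·3): 0.23 vs {0.29, 0.21, 0.14, 0.15} → fail.
SS (methods 2·3): 0.22 vs {0.23, 0.21, 0.09, 0.11} → fail.
WM (methods 1·2): 0.30 vs {0.36, 0.29, 0.11, 0.08} → fail.
WM (methods 1·3): 0.27 vs {0.31, 0.27, 0.15, 0.14} → fail.
WM (methods 2·3): 0.25 vs {0.26, 0.34, 0.11, 0.09} → fail.
6 of 9 fail.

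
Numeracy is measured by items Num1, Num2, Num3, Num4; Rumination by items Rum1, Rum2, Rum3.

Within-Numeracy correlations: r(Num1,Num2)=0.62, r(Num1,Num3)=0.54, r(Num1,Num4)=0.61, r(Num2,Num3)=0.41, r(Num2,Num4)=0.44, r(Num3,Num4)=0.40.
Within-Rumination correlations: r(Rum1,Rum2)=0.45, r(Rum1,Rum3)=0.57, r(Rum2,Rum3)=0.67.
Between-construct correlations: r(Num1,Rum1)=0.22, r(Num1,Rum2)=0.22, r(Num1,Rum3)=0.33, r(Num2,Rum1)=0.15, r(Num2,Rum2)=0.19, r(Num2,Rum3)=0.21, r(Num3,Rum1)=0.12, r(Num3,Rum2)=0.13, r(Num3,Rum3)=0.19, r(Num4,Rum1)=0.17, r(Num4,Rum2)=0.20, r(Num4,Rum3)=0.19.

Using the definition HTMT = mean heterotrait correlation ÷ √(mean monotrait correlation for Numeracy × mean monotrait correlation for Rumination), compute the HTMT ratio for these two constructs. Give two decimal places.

0.36

Mean heterotrait r = 2.32/12 = 0.1933.
Mean within-Num = 3.02/6 = 0.5033; mean within-Rum = 1.69/3 = 0.5633.
Geometric mean = √(0.5033 × 0.5633) = 0.5325.
HTMT = 0.1933 / 0.5325 = 0.36.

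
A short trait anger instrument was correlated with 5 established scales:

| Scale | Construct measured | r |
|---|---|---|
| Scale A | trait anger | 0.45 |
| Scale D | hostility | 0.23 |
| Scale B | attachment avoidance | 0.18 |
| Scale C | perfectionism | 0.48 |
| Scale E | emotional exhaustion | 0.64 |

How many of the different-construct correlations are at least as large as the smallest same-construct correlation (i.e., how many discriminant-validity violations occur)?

Convergent (same construct = trait anger): Scale A.
Smallest convergent = 0.45. Discriminant values: 0.23, 0.18, 0.48, 0.64; count ≥ 0.45 → 2.

2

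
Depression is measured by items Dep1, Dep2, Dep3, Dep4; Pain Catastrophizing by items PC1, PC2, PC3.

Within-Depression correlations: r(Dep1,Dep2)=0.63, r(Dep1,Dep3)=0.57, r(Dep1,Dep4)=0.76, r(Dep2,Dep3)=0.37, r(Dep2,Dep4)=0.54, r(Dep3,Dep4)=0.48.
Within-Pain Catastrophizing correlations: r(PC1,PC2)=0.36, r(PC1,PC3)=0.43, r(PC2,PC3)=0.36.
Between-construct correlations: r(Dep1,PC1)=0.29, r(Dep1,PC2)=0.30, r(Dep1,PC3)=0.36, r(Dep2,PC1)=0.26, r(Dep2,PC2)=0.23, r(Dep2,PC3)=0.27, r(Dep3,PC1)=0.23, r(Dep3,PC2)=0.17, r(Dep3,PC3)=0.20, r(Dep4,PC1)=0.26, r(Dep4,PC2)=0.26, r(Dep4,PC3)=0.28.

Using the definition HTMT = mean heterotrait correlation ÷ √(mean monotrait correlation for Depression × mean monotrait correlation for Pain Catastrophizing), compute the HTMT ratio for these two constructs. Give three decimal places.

Mean between = 3.11/12 = 0.2592.
Mean within-Dep = 3.35/6 = 0.5583; mean within-PC = 1.15/3 = 0.3833.
Geometric mean = √(0.5583 × 0.3833) = 0.4626.
HTMT = 0.2592 / 0.4626 = 0.560.

0.560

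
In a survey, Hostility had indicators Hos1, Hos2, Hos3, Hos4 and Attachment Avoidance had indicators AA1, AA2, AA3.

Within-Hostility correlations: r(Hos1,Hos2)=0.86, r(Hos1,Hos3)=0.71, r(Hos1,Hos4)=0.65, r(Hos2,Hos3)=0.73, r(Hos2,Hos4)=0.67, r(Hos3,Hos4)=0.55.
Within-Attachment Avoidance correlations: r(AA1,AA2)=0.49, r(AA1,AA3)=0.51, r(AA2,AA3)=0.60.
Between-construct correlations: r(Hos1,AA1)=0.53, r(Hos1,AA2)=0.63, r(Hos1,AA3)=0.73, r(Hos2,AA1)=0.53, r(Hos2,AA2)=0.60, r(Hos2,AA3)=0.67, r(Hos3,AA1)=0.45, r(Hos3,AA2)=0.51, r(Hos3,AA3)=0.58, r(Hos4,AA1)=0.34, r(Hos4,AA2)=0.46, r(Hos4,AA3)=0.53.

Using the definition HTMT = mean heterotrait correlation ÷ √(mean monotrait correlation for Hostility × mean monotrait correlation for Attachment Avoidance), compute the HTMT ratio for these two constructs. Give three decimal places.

0.898

Mean heterotrait r = 6.56/12 = 0.5467.
Mean within-Hos = 4.17/6 = 0.6950; mean within-AA = 1.60/3 = 0.5333.
Geometric mean = √(0.6950 × 0.5333) = 0.6088.
HTMT = 0.5467 / 0.6088 = 0.898.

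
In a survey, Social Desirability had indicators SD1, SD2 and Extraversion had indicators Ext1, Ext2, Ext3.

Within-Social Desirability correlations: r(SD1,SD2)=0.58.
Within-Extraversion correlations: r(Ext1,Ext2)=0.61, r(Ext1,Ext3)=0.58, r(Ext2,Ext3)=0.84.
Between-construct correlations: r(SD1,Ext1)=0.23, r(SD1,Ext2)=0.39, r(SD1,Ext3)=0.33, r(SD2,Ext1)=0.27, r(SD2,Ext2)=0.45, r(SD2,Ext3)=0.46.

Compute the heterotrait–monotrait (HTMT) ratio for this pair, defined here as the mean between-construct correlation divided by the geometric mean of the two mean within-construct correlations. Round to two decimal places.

Mean heterotrait r = 2.13/6 = 0.3550.
Mean within-SD = 0.58/1 = 0.5800; mean within-Ext = 2.03/3 = 0.6767.
Geometric mean = √(0.5800 × 0.6767) = 0.6265.
HTMT = 0.3550 / 0.6265 = 0.57.

0.57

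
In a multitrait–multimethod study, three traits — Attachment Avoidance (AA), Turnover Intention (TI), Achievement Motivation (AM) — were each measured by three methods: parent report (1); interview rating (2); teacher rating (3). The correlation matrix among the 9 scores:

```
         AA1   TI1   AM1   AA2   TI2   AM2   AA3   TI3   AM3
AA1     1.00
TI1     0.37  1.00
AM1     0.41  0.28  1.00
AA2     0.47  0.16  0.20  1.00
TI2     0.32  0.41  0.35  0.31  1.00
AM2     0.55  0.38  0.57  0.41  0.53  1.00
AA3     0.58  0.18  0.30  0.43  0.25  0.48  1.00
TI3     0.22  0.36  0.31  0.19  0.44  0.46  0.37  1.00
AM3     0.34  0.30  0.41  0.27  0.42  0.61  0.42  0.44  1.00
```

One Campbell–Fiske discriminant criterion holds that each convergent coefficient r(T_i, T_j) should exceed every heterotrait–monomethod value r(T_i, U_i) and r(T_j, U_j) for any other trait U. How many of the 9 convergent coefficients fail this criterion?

Checking each validity diagonal entry against its comparison values:
AA (methods 1·2): 0.47 vs {0.37, 0.31, 0.41, 0.41} → pass.
AA (methods 1·3): 0.58 vs {0.37, 0.37, 0.41, 0.42} → pass.
AA (methods 2·3): 0.43 vs {0.31, 0.37, 0.41, 0.42} → pass.
TI (methods 1·2): 0.41 vs {0.37, 0.31, 0.28, 0.53} → fail.
TI (methods 1·3): 0.36 vs {0.37, 0.37, 0.28, 0.44} → fail.
TI (methods 2·3): 0.44 vs {0.31, 0.37, 0.53, 0.44} → fail.
AM (methods 1·2): 0.57 vs {0.41, 0.41, 0.28, 0.53} → pass.
AM (methods 1·3): 0.41 vs {0.41, 0.42, 0.28, 0.44} → fail.
AM (methods 2·3): 0.61 vs {0.41, 0.42, 0.53, 0.44} → pass.
4 of 9 fail.

4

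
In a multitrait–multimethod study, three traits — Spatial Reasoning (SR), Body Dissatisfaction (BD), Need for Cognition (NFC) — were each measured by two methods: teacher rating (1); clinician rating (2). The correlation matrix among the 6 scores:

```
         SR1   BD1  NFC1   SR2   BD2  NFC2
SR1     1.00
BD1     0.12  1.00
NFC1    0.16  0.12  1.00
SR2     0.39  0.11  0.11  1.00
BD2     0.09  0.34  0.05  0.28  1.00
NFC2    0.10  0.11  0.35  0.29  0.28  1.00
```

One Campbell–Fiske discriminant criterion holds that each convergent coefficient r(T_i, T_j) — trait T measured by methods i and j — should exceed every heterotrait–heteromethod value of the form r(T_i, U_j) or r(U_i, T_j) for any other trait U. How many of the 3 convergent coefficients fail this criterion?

0

Checking each validity diagonal entry against its comparison values:
SR (methods 1·2): 0.39 vs {0.09, 0.11, 0.10, 0.11} → pass.
BD (methods 1·2): 0.34 vs {0.11, 0.09, 0.11, 0.05} → pass.
NFC (methods 1·2): 0.35 vs {0.11, 0.10, 0.05, 0.11} → pass.
0 of 3 fail.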